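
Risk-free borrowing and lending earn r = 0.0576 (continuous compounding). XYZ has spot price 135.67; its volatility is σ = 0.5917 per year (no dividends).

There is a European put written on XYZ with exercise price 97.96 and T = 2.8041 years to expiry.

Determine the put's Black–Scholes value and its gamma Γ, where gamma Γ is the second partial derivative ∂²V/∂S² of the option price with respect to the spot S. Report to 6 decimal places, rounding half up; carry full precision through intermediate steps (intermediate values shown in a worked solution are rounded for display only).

price = 19.847762
Γ = 0.001823

σ√T = 0.5917·√2.8041 = 0.990828
d₁ = (ln(S/K) + (r+σ²/2)T) / (σ√T) = (ln(135.67/97.96) + (0.0576+0.5917²/2)·2.8041) / 0.990828 = (0.325666 + 0.652386) / 0.990828 = 0.987106
d₂ = d₁ − σ√T = 0.987106 − 0.990828 = -0.003722
e^{−rT} = 0.850853
N(−d₁) = 0.161795,  N(−d₂) = 0.501485
Put price V = K·e^{−rT}·N(−d₂) − S·N(−d₁) = 41.798529 − 21.950767 = 19.847762
φ(d₁) = (1/√(2π))·e^{−d₁²/2} = 0.245090
Γ = φ(d₁) / (S·σ·√T) = 0.001823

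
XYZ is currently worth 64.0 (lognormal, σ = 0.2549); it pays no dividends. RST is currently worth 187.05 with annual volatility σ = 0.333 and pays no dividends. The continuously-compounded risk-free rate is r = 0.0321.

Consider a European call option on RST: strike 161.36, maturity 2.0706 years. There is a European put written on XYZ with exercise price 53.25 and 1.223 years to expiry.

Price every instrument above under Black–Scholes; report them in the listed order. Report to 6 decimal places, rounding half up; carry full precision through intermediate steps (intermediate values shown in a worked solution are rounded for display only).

price(RST call K=161.36) = 53.107464
price(XYZ put K=53.25) = 1.957170

[RST call K=161.36]
σ√T = 0.333·√2.0706 = 0.479173
d₁ = (ln(S/K) + (r+σ²/2)T) / (σ√T) = (ln(187.05/161.36) + (0.0321+0.333²/2)·2.0706) / 0.479173 = (0.147738 + 0.181270) / 0.479173 = 0.686616
d₂ = d₁ − σ√T = 0.686616 − 0.479173 = 0.207443
e^{−rT} = 0.935694
N(d₁) = 0.753838,  N(d₂) = 0.582168
price = S·N(d₁) − K·e^{−rT}·N(d₂) = 141.005311 − 87.897847 = 53.107464
[XYZ put K=53.25]
σ√T = 0.2549·√1.223 = 0.281892
d₁ = (ln(S/K) + (r+σ²/2)T) / (σ√T) = (ln(64.0/53.25) + (0.0321+0.2549²/2)·1.223) / 0.281892 = (0.183885 + 0.078990) / 0.281892 = 0.932538
d₂ = d₁ − σ√T = 0.932538 − 0.281892 = 0.650646
e^{−rT} = 0.961502
N(−d₁) = 0.175529,  N(−d₂) = 0.257638
price = K·e^{−rT}·N(−d₂) − S·N(−d₁) = 13.191044 − 11.233874 = 1.957170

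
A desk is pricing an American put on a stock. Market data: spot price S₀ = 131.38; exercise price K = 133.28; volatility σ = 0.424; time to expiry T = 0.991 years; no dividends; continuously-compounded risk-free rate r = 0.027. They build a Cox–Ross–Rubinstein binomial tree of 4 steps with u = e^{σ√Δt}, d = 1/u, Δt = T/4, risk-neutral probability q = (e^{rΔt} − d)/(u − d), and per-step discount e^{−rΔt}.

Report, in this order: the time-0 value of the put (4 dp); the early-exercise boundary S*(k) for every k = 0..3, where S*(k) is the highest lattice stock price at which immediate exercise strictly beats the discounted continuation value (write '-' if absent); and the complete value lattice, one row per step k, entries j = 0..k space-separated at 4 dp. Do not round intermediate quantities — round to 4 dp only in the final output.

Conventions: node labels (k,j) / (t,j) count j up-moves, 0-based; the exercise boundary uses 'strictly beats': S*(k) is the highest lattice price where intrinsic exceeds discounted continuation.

Δt=0.24775, u=1.23497, d=0.80974, q=0.46322, disc=e^(-rΔt)=0.99333
k=4 terminal: V=max(K-S,0) → 76.7982 47.1372 1.9000 0.0000 0.0000
k=3: j=0 S=69.7531 intr=63.5269 cont=62.6383 V=63.5269[EX]; j=1 S=106.3835 intr=26.8965 cont=26.0080 V=26.8965[EX]; j=2 S=162.2499 intr=0.0000 cont=1.0131 V=1.0131[hold]; j=3 S=247.4542 intr=0.0000 cont=0.0000 V=0.0000[hold]  S*(3)=106.3835
k=2: j=0 S=86.1428 intr=47.1372 cont=46.2486 V=47.1372[EX]; j=1 S=131.3800 intr=1.9000 cont=14.8075 V=14.8075[hold]; j=2 S=200.3732 intr=0.0000 cont=0.5402 V=0.5402[hold]  S*(2)=86.1428
k=1: j=0 S=106.3835 intr=26.8965 cont=31.9471 V=31.9471[hold]; j=1 S=162.2499 intr=0.0000 cont=8.1440 V=8.1440[hold]  S*(1)=-
k=0: j=0 S=131.3800 intr=1.9000 cont=20.7816 V=20.7816[hold]  S*(0)=-

price = 20.7816
boundary = - - 86.1428 106.3835
tree:
20.7816
31.9471 8.1440
47.1372 14.8075 0.5402
63.5269 26.8965 1.0131 0.0000
76.7982 47.1372 1.9000 0.0000 0.0000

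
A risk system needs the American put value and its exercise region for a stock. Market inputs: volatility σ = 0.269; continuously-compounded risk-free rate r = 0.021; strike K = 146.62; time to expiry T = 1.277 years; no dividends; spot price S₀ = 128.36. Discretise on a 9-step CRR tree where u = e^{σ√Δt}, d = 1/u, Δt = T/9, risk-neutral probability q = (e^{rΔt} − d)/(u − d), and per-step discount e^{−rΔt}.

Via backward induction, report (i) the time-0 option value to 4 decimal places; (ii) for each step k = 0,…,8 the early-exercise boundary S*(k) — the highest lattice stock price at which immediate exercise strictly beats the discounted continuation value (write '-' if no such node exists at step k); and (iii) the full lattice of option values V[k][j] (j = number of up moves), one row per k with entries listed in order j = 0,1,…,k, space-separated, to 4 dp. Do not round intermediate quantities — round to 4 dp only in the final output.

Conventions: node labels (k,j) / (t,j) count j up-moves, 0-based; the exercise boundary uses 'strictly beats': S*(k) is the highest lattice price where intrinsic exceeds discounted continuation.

price = 25.3554
boundary = - - - 94.7135 104.8137 94.7135 104.8137 115.9909 128.3600
tree:
25.3554
33.1915 17.3341
42.1697 24.0264 10.4573
51.9065 32.2678 15.5741 5.1824
61.0333 41.8063 22.5125 8.4297 1.8259
69.2807 51.9065 31.3751 13.4029 3.2923 0.3071
76.7333 61.0333 41.8063 20.6830 5.8888 0.6032 0.0000
83.4678 69.2807 51.9065 30.6291 10.4317 1.1849 0.0000 0.0000
89.5533 76.7333 61.0333 41.8063 18.2600 2.3275 0.0000 0.0000 0.0000
95.0524 83.4678 69.2807 51.9065 30.6291 4.5718 0.0000 0.0000 0.0000 0.0000

params: Δt=0.14189 u=1.10664 d=0.90364 q=0.48939 e^(-rΔt)=0.99702
t_9 payoffs: 95.0524 83.4678 69.2807 51.9065 30.6291 4.5718 0.0000 0.0000 0.0000 0.0000
t_8: node(8,0) S=57.0667 payoff=89.5533 vs cont=89.1171 → 89.5533 [stop]  node(8,1) S=69.8867 payoff=76.7333 vs cont=76.2971 → 76.7333 [stop]  node(8,2) S=85.5867 payoff=61.0333 vs cont=60.5971 → 61.0333 [stop]  node(8,3) S=104.8137 payoff=41.8063 vs cont=41.3701 → 41.8063 [stop]  node(8,4) S=128.3600 payoff=18.2600 vs cont=17.8238 → 18.2600 [stop]  node(8,5) S=157.1960 payoff=0.0000 vs cont=2.3275 → 2.3275 [wait]  node(8,6) S=192.5100 payoff=0.0000 vs cont=0.0000 → 0.0000 [wait]  node(8,7) S=235.7572 payoff=0.0000 vs cont=0.0000 → 0.0000 [wait]  node(8,8) S=288.7200 payoff=0.0000 vs cont=0.0000 → 0.0000 [wait]  ⇒ S*(8)=128.3600
t_7: node(7,0) S=63.1522 payoff=83.4678 vs cont=83.0316 → 83.4678 [stop]  node(7,1) S=77.3393 payoff=69.2807 vs cont=68.8445 → 69.2807 [stop]  node(7,2) S=94.7135 payoff=51.9065 vs cont=51.4702 → 51.9065 [stop]  node(7,3) S=115.9909 payoff=30.6291 vs cont=30.1929 → 30.6291 [stop]  node(7,4) S=142.0482 payoff=4.5718 vs cont=10.4317 → 10.4317 [wait]  node(7,5) S=173.9592 payoff=0.0000 vs cont=1.1849 → 1.1849 [wait]  node(7,6) S=213.0390 payoff=0.0000 vs cont=0.0000 → 0.0000 [wait]  node(7,7) S=260.8981 payoff=0.0000 vs cont=0.0000 → 0.0000 [wait]  ⇒ S*(7)=115.9909
t_6: node(6,0) S=69.8867 payoff=76.7333 vs cont=76.2971 → 76.7333 [stop]  node(6,1) S=85.5867 payoff=61.0333 vs cont=60.5971 → 61.0333 [stop]  node(6,2) S=104.8137 payoff=41.8063 vs cont=41.3701 → 41.8063 [stop]  node(6,3) S=128.3600 payoff=18.2600 vs cont=20.6830 → 20.6830 [wait]  node(6,4) S=157.1960 payoff=0.0000 vs cont=5.8888 → 5.8888 [wait]  node(6,5) S=192.5100 payoff=0.0000 vs cont=0.6032 → 0.6032 [wait]  node(6,6) S=235.7572 payoff=0.0000 vs cont=0.0000 → 0.0000 [wait]  ⇒ S*(6)=104.8137
t_5: node(5,0) S=77.3393 payoff=69.2807 vs cont=68.8445 → 69.2807 [stop]  node(5,1) S=94.7135 payoff=51.9065 vs cont=51.4702 → 51.9065 [stop]  node(5,2) S=115.9909 payoff=30.6291 vs cont=31.3751 → 31.3751 [wait]  node(5,3) S=142.0482 payoff=4.5718 vs cont=13.4029 → 13.4029 [wait]  node(5,4) S=173.9592 payoff=0.0000 vs cont=3.2923 → 3.2923 [wait]  node(5,5) S=213.0390 payoff=0.0000 vs cont=0.3071 → 0.3071 [wait]  ⇒ S*(5)=94.7135
t_4: node(4,0) S=85.5867 payoff=61.0333 vs cont=60.5971 → 61.0333 [stop]  node(4,1) S=104.8137 payoff=41.8063 vs cont=41.7341 → 41.8063 [stop]  node(4,2) S=128.3600 payoff=18.2600 vs cont=22.5125 → 22.5125 [wait]  node(4,3) S=157.1960 payoff=0.0000 vs cont=8.4297 → 8.4297 [wait]  node(4,4) S=192.5100 payoff=0.0000 vs cont=1.8259 → 1.8259 [wait]  ⇒ S*(4)=104.8137
t_3: node(3,0) S=94.7135 payoff=51.9065 vs cont=51.4702 → 51.9065 [stop]  node(3,1) S=115.9909 payoff=30.6291 vs cont=32.2678 → 32.2678 [wait]  node(3,2) S=142.0482 payoff=4.5718 vs cont=15.5741 → 15.5741 [wait]  node(3,3) S=173.9592 payoff=0.0000 vs cont=5.1824 → 5.1824 [wait]  ⇒ S*(3)=94.7135
t_2: node(2,0) S=104.8137 payoff=41.8063 vs cont=42.1697 → 42.1697 [wait]  node(2,1) S=128.3600 payoff=18.2600 vs cont=24.0264 → 24.0264 [wait]  node(2,2) S=157.1960 payoff=0.0000 vs cont=10.4573 → 10.4573 [wait]  ⇒ S*(2)=-
t_1: node(1,0) S=115.9909 payoff=30.6291 vs cont=33.1915 → 33.1915 [wait]  node(1,1) S=142.0482 payoff=4.5718 vs cont=17.3341 → 17.3341 [wait]  ⇒ S*(1)=-
t_0: node(0,0) S=128.3600 payoff=18.2600 vs cont=25.3554 → 25.3554 [wait]  ⇒ S*(0)=-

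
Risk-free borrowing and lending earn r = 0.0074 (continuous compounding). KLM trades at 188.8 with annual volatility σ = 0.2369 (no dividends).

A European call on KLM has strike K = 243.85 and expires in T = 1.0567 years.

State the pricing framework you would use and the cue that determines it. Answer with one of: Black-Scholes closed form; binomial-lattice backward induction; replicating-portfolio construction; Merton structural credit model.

Key observation: a European-exercise option on KLM struck at 243.85 — a GBM underlying with constant parameters — admits an analytic price: the data contain no early exercise, no discrete tree, no debt structure.

framework: Black-Scholes closed form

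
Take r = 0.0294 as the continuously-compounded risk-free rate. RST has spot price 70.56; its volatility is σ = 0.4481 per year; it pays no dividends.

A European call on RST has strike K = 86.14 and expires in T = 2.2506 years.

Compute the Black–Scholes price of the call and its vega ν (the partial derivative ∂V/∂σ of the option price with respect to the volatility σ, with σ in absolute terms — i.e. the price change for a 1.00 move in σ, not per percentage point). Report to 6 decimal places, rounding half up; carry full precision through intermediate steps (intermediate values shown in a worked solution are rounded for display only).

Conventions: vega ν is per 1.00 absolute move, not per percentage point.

σ√T = 0.4481·√2.2506 = 0.672240
d₁ = (ln(S/K) + (r+σ²/2)T) / (σ√T) = (ln(70.56/86.14) + (0.0294+0.4481²/2)·2.2506) / 0.672240 = (-0.199510 + 0.292121) / 0.672240 = 0.137764
d₂ = d₁ − σ√T = 0.137764 − 0.672240 = -0.534476
e^{−rT} = 0.935974
N(d₁) = 0.554786,  N(d₂) = 0.296506
Call price V = S·N(d₁) − K·e^{−rT}·N(d₂) = 39.145730 − 23.905748 = 15.239981
φ(d₁) = (1/√(2π))·e^{−d₁²/2} = 0.395174
ν = S·φ(d₁)·√T = 41.830841

price = 15.239981
ν = 41.830841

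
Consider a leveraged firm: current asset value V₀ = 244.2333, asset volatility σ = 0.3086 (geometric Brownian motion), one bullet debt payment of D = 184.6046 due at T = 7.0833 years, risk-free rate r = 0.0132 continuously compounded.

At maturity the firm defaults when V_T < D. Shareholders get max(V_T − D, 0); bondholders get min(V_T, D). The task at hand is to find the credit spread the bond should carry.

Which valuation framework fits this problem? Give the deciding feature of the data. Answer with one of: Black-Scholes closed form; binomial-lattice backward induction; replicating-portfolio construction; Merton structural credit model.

framework: Merton structural credit model

Key observation: the data describe a firm's assets (V₀ = 244.2333, GBM) and a single zero-coupon debt of face 184.6046, so credit quantities follow from equity-as-call in the structural model.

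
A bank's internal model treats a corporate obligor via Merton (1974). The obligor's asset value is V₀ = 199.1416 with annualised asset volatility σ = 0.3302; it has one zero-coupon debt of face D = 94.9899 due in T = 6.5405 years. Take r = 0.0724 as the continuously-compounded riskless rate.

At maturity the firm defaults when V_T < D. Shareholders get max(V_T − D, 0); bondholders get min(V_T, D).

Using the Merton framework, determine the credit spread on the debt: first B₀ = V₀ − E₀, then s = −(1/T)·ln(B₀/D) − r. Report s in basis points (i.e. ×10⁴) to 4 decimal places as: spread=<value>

spread=76.9505

Apply the equity-as-call identities (strike 94.9899, horizon 6.5405 years):
d₁ = [ln(V₀/D) + (r + σ²/2)T] / (σ√T)
   = [ln(199.1416/94.9899) + (0.0724 + 0.5·0.3302²)·6.5405] / (0.3302·√6.5405)
   = [0.740246 + 0.830094] / 0.844467 = 1.859564
d₂ = d₁ − σ√T = 1.859564 − 0.844467 = 1.015097
N(d₁) = 0.968526,  N(d₂) = 0.844970,  e^(−rT) = 0.622799
E₀ = V₀·N(d₁) − D·e^(−rT)·N(d₂)
   = 199.1416·0.968526 − 94.9899·0.622799·0.844970 = 142.885815
B₀ = V₀ − E₀ = 199.1416 − 142.885815 = 56.255785
spread = −(1/T)·ln(B₀/D) − r = −(1/6.5405)·ln(56.255785/94.9899) − 0.0724 = 0.00769505
in basis points: 0.00769505 × 10⁴ = 76.9505 bp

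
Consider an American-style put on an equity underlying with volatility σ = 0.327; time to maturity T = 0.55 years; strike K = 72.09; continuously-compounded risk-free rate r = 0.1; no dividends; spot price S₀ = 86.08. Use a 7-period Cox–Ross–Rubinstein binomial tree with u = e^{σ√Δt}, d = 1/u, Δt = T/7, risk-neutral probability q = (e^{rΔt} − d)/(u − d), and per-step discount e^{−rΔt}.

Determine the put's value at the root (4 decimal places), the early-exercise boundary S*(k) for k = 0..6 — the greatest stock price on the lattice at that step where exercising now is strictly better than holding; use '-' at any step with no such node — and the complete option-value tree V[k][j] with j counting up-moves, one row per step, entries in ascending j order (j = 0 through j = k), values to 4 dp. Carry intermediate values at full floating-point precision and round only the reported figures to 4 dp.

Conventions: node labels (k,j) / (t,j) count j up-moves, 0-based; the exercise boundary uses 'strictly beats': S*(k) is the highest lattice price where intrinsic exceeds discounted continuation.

Δt=0.07857  u=1.09599  d=0.91242  q=0.52007  discount=0.99217
step 7 (expiry): payoffs max(K−S,0) = 26.7742 17.6567 6.7047 0.0000 0.0000 0.0000 0.0000 0.0000
step 6: (k=6,j=0): S=49.6658, K−S=22.4242, hold=21.8600 ⇒ V=22.4242 exercise | (k=6,j=1): S=59.6585, K−S=12.4315, hold=11.8673 ⇒ V=12.4315 exercise | (k=6,j=2): S=71.6617, K−S=0.4283, hold=3.1926 ⇒ V=3.1926 continue | (k=6,j=3): S=86.0800, K−S=0.0000, hold=0.0000 ⇒ V=0.0000 continue | (k=6,j=4): S=103.3992, K−S=0.0000, hold=0.0000 ⇒ V=0.0000 continue | (k=6,j=5): S=124.2030, K−S=0.0000, hold=0.0000 ⇒ V=0.0000 continue | (k=6,j=6): S=149.1925, K−S=0.0000, hold=0.0000 ⇒ V=0.0000 continue  boundary S*=59.6585
step 5: (k=5,j=0): S=54.4333, K−S=17.6567, hold=17.0925 ⇒ V=17.6567 exercise | (k=5,j=1): S=65.3853, K−S=6.7047, hold=7.5669 ⇒ V=7.5669 continue | (k=5,j=2): S=78.5407, K−S=0.0000, hold=1.5202 ⇒ V=1.5202 continue | (k=5,j=3): S=94.3430, K−S=0.0000, hold=0.0000 ⇒ V=0.0000 continue | (k=5,j=4): S=113.3247, K−S=0.0000, hold=0.0000 ⇒ V=0.0000 continue | (k=5,j=5): S=136.1255, K−S=0.0000, hold=0.0000 ⇒ V=0.0000 continue  boundary S*=54.4333
step 4: (k=4,j=0): S=59.6585, K−S=12.4315, hold=12.3122 ⇒ V=12.4315 exercise | (k=4,j=1): S=71.6617, K−S=0.4283, hold=4.3876 ⇒ V=4.3876 continue | (k=4,j=2): S=86.0800, K−S=0.0000, hold=0.7239 ⇒ V=0.7239 continue | (k=4,j=3): S=103.3992, K−S=0.0000, hold=0.0000 ⇒ V=0.0000 continue | (k=4,j=4): S=124.2030, K−S=0.0000, hold=0.0000 ⇒ V=0.0000 continue  boundary S*=59.6585
step 3: (k=3,j=0): S=65.3853, K−S=6.7047, hold=8.1836 ⇒ V=8.1836 continue | (k=3,j=1): S=78.5407, K−S=0.0000, hold=2.4628 ⇒ V=2.4628 continue | (k=3,j=2): S=94.3430, K−S=0.0000, hold=0.3447 ⇒ V=0.3447 continue | (k=3,j=3): S=113.3247, K−S=0.0000, hold=0.0000 ⇒ V=0.0000 continue  boundary S*=-
step 2: (k=2,j=0): S=71.6617, K−S=0.4283, hold=5.1676 ⇒ V=5.1676 continue | (k=2,j=1): S=86.0800, K−S=0.0000, hold=1.3506 ⇒ V=1.3506 continue | (k=2,j=2): S=103.3992, K−S=0.0000, hold=0.1641 ⇒ V=0.1641 continue  boundary S*=-
step 1: (k=1,j=0): S=78.5407, K−S=0.0000, hold=3.1576 ⇒ V=3.1576 continue | (k=1,j=1): S=94.3430, K−S=0.0000, hold=0.7278 ⇒ V=0.7278 continue  boundary S*=-
step 0: (k=0,j=0): S=86.0800, K−S=0.0000, hold=1.8791 ⇒ V=1.8791 continue  boundary S*=-

price = 1.8791
boundary = - - - - 59.6585 54.4333 59.6585
tree:
1.8791
3.1576 0.7278
5.1676 1.3506 0.1641
8.1836 2.4628 0.3447 0.0000
12.4315 4.3876 0.7239 0.0000 0.0000
17.6567 7.5669 1.5202 0.0000 0.0000 0.0000
22.4242 12.4315 3.1926 0.0000 0.0000 0.0000 0.0000
26.7742 17.6567 6.7047 0.0000 0.0000 0.0000 0.0000 0.0000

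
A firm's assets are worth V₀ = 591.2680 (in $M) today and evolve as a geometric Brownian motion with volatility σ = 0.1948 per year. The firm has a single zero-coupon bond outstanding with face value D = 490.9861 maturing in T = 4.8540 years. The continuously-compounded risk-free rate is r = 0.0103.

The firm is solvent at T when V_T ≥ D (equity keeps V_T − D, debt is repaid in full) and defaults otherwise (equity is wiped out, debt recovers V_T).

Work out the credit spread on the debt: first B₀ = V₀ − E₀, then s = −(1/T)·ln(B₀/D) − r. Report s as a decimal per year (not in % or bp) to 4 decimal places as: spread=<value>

Equity is a call on the firm's assets struck at D = 490.9861:
d₁ = [ln(V₀/D) + (r + σ²/2)T] / (σ√T)
   = [ln(591.2680/490.9861) + (0.0103 + 0.5·0.1948²)·4.8540] / (0.1948·√4.8540)
   = [0.185854 + 0.142094] / 0.429179 = 0.764126
d₂ = d₁ − σ√T = 0.764126 − 0.429179 = 0.334947
N(d₁) = 0.777604,  N(d₂) = 0.631167,  e^(−rT) = 0.951233
E₀ = V₀·N(d₁) − D·e^(−rT)·N(d₂)
   = 591.2680·0.777604 − 490.9861·0.951233·0.631167 = 164.990538
B₀ = V₀ − E₀ = 591.2680 − 164.990538 = 426.277462
spread = −(1/T)·ln(B₀/D) − r = −(1/4.8540)·ln(426.277462/490.9861) − 0.0103 = 0.01881524

spread=0.0188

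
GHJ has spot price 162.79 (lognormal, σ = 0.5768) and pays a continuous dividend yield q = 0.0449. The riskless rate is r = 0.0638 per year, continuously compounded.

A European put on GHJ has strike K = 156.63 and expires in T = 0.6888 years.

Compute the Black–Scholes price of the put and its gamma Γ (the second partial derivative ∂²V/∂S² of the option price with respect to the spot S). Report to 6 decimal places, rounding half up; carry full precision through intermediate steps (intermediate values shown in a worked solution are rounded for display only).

σ√T = 0.5768·√0.6888 = 0.478709
d₁ = (ln(S/K) + (r−q+σ²/2)T) / (σ√T) = (ln(162.79/156.63) + (0.0638−0.0449+0.5768²/2)·0.6888) / 0.478709 = (0.038575 + 0.127600) / 0.478709 = 0.347130
d₂ = d₁ − σ√T = 0.347130 − 0.478709 = -0.131579
e^{−rT} = 0.957006
e^{−qT} = 0.969546
N(−d₁) = 0.364247,  N(−d₂) = 0.552341
Put price V = K·e^{−rT}·N(−d₂) − S·e^{−qT}·N(−d₁) = 82.793713 − 57.489970 = 25.303744
φ(d₁) = (1/√(2π))·e^{−d₁²/2} = 0.375616
Γ = e^{−qT}·φ(d₁) / (S·σ·√T) = 0.004673

price = 25.303744
Γ = 0.004673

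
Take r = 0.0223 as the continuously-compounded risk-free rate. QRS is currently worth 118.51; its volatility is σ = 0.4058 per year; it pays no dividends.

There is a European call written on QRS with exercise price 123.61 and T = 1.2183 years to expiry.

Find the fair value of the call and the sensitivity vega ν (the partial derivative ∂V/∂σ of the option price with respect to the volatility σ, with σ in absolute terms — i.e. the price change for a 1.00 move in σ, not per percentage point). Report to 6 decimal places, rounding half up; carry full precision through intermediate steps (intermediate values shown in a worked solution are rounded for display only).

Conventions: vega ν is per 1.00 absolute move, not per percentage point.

price = 20.277271
ν = 51.245822

σ√T = 0.4058·√1.2183 = 0.447908
d₁ = (ln(S/K) + (r+σ²/2)T) / (σ√T) = (ln(118.51/123.61) + (0.0223+0.4058²/2)·1.2183) / 0.447908 = (-0.042134 + 0.127479) / 0.447908 = 0.190541
d₂ = d₁ − σ√T = 0.190541 − 0.447908 = -0.257367
e^{−rT} = 0.973198
N(d₁) = 0.575557,  N(d₂) = 0.398448
Call price V = S·N(d₁) − K·e^{−rT}·N(d₂) = 68.209309 − 47.932038 = 20.277271
φ(d₁) = (1/√(2π))·e^{−d₁²/2} = 0.391766
ν = S·φ(d₁)·√T = 51.245822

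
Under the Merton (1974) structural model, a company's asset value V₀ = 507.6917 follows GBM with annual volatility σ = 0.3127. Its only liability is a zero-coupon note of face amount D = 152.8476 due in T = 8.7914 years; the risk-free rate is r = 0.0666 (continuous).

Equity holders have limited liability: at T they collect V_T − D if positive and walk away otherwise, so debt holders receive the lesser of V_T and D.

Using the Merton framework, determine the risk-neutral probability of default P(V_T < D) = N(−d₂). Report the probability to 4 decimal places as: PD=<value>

PD=0.0718

With assets at 507.6917 and a single debt payment of 152.8476 at 8.7914 years:
d₁ = [ln(V₀/D) + (r + σ²/2)T] / (σ√T)
   = [ln(507.6917/152.8476) + (0.0666 + 0.5·0.3127²)·8.7914] / (0.3127·√8.7914)
   = [1.200433 + 1.015324] / 0.927165 = 2.389821
d₂ = d₁ − σ√T = 2.389821 − 0.927165 = 1.462656
risk-neutral PD = N(−d₂) = N(-1.462656) = 0.071781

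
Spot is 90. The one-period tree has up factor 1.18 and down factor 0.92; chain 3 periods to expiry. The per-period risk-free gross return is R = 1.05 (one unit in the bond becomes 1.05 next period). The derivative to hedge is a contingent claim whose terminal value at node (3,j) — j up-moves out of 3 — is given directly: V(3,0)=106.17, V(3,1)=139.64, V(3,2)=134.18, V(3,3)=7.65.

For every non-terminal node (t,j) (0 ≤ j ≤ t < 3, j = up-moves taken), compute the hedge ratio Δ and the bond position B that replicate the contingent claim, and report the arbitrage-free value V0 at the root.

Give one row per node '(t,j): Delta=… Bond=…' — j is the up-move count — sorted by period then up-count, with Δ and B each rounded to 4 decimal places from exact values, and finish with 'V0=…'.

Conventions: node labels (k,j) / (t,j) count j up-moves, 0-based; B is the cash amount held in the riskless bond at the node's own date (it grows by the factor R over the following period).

(0,0): Delta=-1.0076 Bond=191.6768
(1,0): Delta=0.6196 Bond=66.5296
(1,1): Delta=-2.2763 Bond=335.9916
(2,0): Delta=1.6899 Bond=-11.6784
(2,1): Delta=-0.2149 Bond=151.3905
(2,2): Delta=-3.8834 Bond=554.1919
V0=100.9913

Since d<R<u, set p* = (R−d)/(u−d) = 0.5000; price each node as the discounted p*-expectation of its children.
Expiry values: V(3,0)=106.1700, V(3,1)=139.6400, V(3,2)=134.1800, V(3,3)=7.6500
  t=2,j=0: stock 76.1760 → up 89.8877 (V=139.6400), down 70.0819 (V=106.1700). Price 117.0524; hedge Δ=1.6899, bond B=-11.6784.
  t=2,j=1: stock 97.7040 → up 115.2907 (V=134.1800), down 89.8877 (V=139.6400). Price 130.3905; hedge Δ=-0.2149, bond B=151.3905.
  t=2,j=2: stock 125.3160 → up 147.8729 (V=7.6500), down 115.2907 (V=134.1800). Price 67.5381; hedge Δ=-3.8834, bond B=554.1919.
  t=1,j=0: stock 82.8000 → up 97.7040 (V=130.3905), down 76.1760 (V=117.0524). Price 117.8299; hedge Δ=0.6196, bond B=66.5296.
  t=1,j=1: stock 106.2000 → up 125.3160 (V=67.5381), down 97.7040 (V=130.3905). Price 94.2517; hedge Δ=-2.2763, bond B=335.9916.
  t=0,j=0: stock 90.0000 → up 106.2000 (V=94.2517), down 82.8000 (V=117.8299). Price 100.9913; hedge Δ=-1.0076, bond B=191.6768.
Check: Δ(0,0)·S0 + B(0,0) = 100.9913 = V0.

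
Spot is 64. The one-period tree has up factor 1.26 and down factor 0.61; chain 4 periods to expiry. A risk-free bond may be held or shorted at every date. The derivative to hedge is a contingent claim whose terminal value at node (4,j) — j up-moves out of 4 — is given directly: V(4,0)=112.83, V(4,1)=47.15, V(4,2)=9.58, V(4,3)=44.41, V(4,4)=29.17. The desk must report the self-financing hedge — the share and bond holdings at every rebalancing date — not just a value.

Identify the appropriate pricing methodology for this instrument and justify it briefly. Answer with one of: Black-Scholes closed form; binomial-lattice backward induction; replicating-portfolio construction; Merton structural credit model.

framework: replicating-portfolio construction

Key observation: the mandate to exhibit the hedge at every date and state singles out the replicating-portfolio construction on the 4-period tree with factors 1.26 and 0.61 from 64.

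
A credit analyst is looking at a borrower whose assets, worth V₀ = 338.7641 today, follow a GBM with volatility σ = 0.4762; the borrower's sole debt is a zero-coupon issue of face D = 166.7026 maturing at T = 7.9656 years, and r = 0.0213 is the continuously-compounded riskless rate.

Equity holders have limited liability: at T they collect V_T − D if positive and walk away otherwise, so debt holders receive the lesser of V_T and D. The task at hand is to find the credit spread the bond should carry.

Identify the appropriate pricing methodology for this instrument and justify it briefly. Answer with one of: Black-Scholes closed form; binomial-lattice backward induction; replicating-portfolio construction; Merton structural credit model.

framework: Merton structural credit model

Key observation: the data describe a firm's assets (V₀ = 338.7641, GBM) and a single zero-coupon debt of face 166.7026, so credit quantities follow from equity-as-call in the structural model.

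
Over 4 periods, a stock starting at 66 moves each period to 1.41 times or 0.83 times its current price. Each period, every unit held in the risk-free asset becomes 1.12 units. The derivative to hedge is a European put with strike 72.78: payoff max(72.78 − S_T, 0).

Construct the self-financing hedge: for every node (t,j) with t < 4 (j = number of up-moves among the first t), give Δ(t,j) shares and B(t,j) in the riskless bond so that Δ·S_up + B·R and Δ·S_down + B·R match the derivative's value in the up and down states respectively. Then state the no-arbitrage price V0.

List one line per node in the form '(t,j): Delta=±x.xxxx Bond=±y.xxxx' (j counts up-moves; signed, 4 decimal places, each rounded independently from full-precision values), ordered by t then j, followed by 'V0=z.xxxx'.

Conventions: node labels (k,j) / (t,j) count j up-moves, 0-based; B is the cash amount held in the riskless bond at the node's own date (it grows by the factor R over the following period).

(0,0): Delta=-0.1873 Bond=17.1195
(1,0): Delta=-0.3828 Bond=29.8820
(1,1): Delta=-0.0723 Bond=8.4656
(2,0): Delta=-0.7018 Bond=47.9728
(2,1): Delta=-0.1950 Bond=18.9629
(2,2): Delta=0.0000 Bond=0.0000
(3,0): Delta=-1.0000 Bond=64.9821
(3,1): Delta=-0.5263 Bond=42.4769
(3,2): Delta=0.0000 Bond=0.0000
(3,3): Delta=0.0000 Bond=0.0000
V0=4.7559

Arbitrage-free pricing uses the up-move probability p* = (R−d)/(u−d) = 0.5000, discounting each step at R = 1.12.
Expiry values: V(4,0)=41.4575, V(4,1)=19.5695, V(4,2)=0.0000, V(4,3)=0.0000, V(4,4)=0.0000
(3,0): S=37.7379. Δ = (V_up−V_dn)/(S_up−S_dn) = (19.5695−41.4575)/(53.2105−31.3225) = -1.0000. V = [p*·19.5695 + (1−p*)·41.4575]/1.12 = 27.2442. B = V − Δ·S = 64.9821.
(3,1): S=64.1090. Δ = (V_up−V_dn)/(S_up−S_dn) = (0.0000−19.5695)/(90.3937−53.2105) = -0.5263. V = [p*·0.0000 + (1−p*)·19.5695]/1.12 = 8.7364. B = V − Δ·S = 42.4769.
(3,2): S=108.9081. Δ = (V_up−V_dn)/(S_up−S_dn) = (0.0000−0.0000)/(153.5604−90.3937) = 0.0000. V = [p*·0.0000 + (1−p*)·0.0000]/1.12 = 0.0000. B = V − Δ·S = 0.0000.
(3,3): S=185.0126. Δ = (V_up−V_dn)/(S_up−S_dn) = (0.0000−0.0000)/(260.8677−153.5604) = 0.0000. V = [p*·0.0000 + (1−p*)·0.0000]/1.12 = 0.0000. B = V − Δ·S = 0.0000.
(2,0): S=45.4674. Δ = (V_up−V_dn)/(S_up−S_dn) = (8.7364−27.2442)/(64.1090−37.7379) = -0.7018. V = [p*·8.7364 + (1−p*)·27.2442]/1.12 = 16.0628. B = V − Δ·S = 47.9728.
(2,1): S=77.2398. Δ = (V_up−V_dn)/(S_up−S_dn) = (0.0000−8.7364)/(108.9081−64.1090) = -0.1950. V = [p*·0.0000 + (1−p*)·8.7364]/1.12 = 3.9002. B = V − Δ·S = 18.9629.
(2,2): S=131.2146. Δ = (V_up−V_dn)/(S_up−S_dn) = (0.0000−0.0000)/(185.0126−108.9081) = 0.0000. V = [p*·0.0000 + (1−p*)·0.0000]/1.12 = 0.0000. B = V − Δ·S = 0.0000.
(1,0): S=54.7800. Δ = (V_up−V_dn)/(S_up−S_dn) = (3.9002−16.0628)/(77.2398−45.4674) = -0.3828. V = [p*·3.9002 + (1−p*)·16.0628]/1.12 = 8.9120. B = V − Δ·S = 29.8820.
(1,1): S=93.0600. Δ = (V_up−V_dn)/(S_up−S_dn) = (0.0000−3.9002)/(131.2146−77.2398) = -0.0723. V = [p*·0.0000 + (1−p*)·3.9002]/1.12 = 1.7411. B = V − Δ·S = 8.4656.
(0,0): S=66.0000. Δ = (V_up−V_dn)/(S_up−S_dn) = (1.7411−8.9120)/(93.0600−54.7800) = -0.1873. V = [p*·1.7411 + (1−p*)·8.9120]/1.12 = 4.7559. B = V − Δ·S = 17.1195.
Sanity check at the root: Δ(0,0)·S0 + B(0,0) reproduces V0 = 4.7559.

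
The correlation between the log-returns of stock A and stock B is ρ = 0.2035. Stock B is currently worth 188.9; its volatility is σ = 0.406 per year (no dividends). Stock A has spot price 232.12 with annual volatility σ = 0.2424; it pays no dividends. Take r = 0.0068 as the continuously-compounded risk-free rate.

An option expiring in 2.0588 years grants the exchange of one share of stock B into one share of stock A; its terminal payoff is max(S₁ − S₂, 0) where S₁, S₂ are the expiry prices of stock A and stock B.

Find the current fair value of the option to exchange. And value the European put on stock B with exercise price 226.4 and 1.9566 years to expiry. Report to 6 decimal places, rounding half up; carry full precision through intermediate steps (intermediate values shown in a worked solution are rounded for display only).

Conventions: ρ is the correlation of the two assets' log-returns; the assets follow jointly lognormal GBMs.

σ_eff = √(σ₁² + σ₂² − 2ρσ₁σ₂) = √(0.2424² + 0.406² − 2·0.2035·0.2424·0.406) = 0.428415
d₁ = (ln(S₁/S₂) + (q₂ − q₁ + σ_eff²/2)T) / (σ_eff√T) = (ln(232.12/188.9) + (0.0 − 0.0 + 0.091770)·2.0588) / 0.614712 = 0.642532
d₂ = d₁ − σ_eff√T = 0.642532 − 0.614712 = 0.027820
N(d₁) = 0.739736,  N(d₂) = 0.511097
V = S₁·e^{−q₁T}·N(d₁) − S₂·e^{−q₂T}·N(d₂) = 171.707542 − 96.546285 = 75.161258
[vanilla: stock B put K=226.4]
σ√T = 0.406·√1.9566 = 0.567907
d₁ = (ln(S/K) + (r+σ²/2)T) / (σ√T) = (ln(188.9/226.4) + (0.0068+0.406²/2)·1.9566) / 0.567907 = (-0.181086 + 0.174564) / 0.567907 = -0.011484
d₂ = d₁ − σ√T = -0.011484 − 0.567907 = -0.579390
e^{−rT} = 0.986783
N(−d₁) = 0.504581,  N(−d₂) = 0.718837
price = K·e^{−rT}·N(−d₂) − S·N(−d₁) = 160.593765 − 95.315390 = 65.278375

exchange price = 75.161258
price(stock B put K=226.4) = 65.278375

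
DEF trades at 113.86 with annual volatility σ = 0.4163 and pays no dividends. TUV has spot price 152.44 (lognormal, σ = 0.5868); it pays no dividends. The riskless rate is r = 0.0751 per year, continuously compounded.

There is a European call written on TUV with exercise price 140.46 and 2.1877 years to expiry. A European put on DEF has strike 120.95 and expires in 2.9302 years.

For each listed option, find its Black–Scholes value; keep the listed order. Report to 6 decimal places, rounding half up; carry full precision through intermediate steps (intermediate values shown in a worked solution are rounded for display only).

[TUV call K=140.46]
σ√T = 0.5868·√2.1877 = 0.867929
d₁ = (ln(S/K) + (r+σ²/2)T) / (σ√T) = (ln(152.44/140.46) + (0.0751+0.5868²/2)·2.1877) / 0.867929 = (0.081848 + 0.540946) / 0.867929 = 0.717564
d₂ = d₁ − σ√T = 0.717564 − 0.867929 = -0.150364
e^{−rT} = 0.848491
N(d₁) = 0.763487,  N(d₂) = 0.440239
price = S·N(d₁) − K·e^{−rT}·N(d₂) = 116.385962 − 52.467195 = 63.918767
[DEF put K=120.95]
σ√T = 0.4163·√2.9302 = 0.712615
d₁ = (ln(S/K) + (r+σ²/2)T) / (σ√T) = (ln(113.86/120.95) + (0.0751+0.4163²/2)·2.9302) / 0.712615 = (-0.060408 + 0.473968) / 0.712615 = 0.580342
d₂ = d₁ − σ√T = 0.580342 − 0.712615 = -0.132273
e^{−rT} = 0.802472
N(−d₁) = 0.280842,  N(−d₂) = 0.552616
price = K·e^{−rT}·N(−d₂) − S·N(−d₁) = 53.636349 − 31.976666 = 21.659683

price(TUV call K=140.46) = 63.918767
price(DEF put K=120.95) = 21.659683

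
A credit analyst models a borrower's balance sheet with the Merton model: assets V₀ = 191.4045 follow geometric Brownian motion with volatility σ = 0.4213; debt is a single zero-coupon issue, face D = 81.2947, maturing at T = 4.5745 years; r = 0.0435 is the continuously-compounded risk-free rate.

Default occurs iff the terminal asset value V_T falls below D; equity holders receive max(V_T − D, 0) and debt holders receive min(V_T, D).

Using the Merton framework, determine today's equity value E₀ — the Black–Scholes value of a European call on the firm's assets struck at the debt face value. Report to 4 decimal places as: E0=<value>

Apply the equity-as-call identities (strike 81.2947, horizon 4.5745 years):
d₁ = [ln(V₀/D) + (r + σ²/2)T] / (σ√T)
   = [ln(191.4045/81.2947) + (0.0435 + 0.5·0.4213²)·4.5745] / (0.4213·√4.5745)
   = [0.856308 + 0.604963] / 0.901080 = 1.621689
d₂ = d₁ − σ√T = 1.621689 − 0.901080 = 0.720609
N(d₁) = 0.947565,  N(d₂) = 0.764425,  e^(−rT) = 0.819557
E₀ = V₀·N(d₁) − D·e^(−rT)·N(d₂)
   = 191.4045·0.947565 − 81.2947·0.819557·0.764425 = 130.437875

E0=130.4379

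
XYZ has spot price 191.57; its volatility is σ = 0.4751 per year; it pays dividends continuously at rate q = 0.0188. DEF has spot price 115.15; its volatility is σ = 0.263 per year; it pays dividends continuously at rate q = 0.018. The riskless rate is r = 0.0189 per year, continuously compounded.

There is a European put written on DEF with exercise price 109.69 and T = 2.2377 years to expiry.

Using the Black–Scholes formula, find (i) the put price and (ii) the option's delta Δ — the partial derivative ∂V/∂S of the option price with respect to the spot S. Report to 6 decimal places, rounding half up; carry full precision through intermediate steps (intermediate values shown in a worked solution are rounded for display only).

price = 14.231640
Δ = -0.357771

σ√T = 0.263·√2.2377 = 0.393420
d₁ = (ln(S/K) + (r−q+σ²/2)T) / (σ√T) = (ln(115.15/109.69) + (0.0189−0.018+0.263²/2)·2.2377) / 0.393420 = (0.048577 + 0.079404) / 0.393420 = 0.325304
d₂ = d₁ − σ√T = 0.325304 − 0.393420 = -0.068116
e^{−rT} = 0.958589
e^{−qT} = 0.960522
N(−d₁) = 0.372476,  N(−d₂) = 0.527154
Put price V = K·e^{−rT}·N(−d₂) − S·e^{−qT}·N(−d₁) = 55.428961 − 41.197321 = 14.231640
Δ = −e^{−qT}·N(−d₁) = -0.357771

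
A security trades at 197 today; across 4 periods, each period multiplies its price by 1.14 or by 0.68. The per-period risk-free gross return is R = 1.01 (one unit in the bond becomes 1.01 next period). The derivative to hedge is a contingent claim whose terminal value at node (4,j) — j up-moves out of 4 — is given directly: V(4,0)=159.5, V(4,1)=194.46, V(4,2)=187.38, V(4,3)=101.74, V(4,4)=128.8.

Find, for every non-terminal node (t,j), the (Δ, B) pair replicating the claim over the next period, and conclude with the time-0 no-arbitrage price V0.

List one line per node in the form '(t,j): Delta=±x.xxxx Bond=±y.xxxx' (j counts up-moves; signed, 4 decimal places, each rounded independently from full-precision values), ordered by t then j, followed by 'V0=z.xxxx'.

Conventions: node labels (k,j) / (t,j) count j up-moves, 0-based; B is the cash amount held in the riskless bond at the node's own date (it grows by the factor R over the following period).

Since d<R<u, set p* = (R−d)/(u−d) = 0.7174; price each node as the discounted p*-expectation of its children.
Terminal payoffs: V(4,0)=159.5000, V(4,1)=194.4600, V(4,2)=187.3800, V(4,3)=101.7400, V(4,4)=128.8000
  t=3,j=0: stock 61.9431 → up 70.6151 (V=194.4600), down 42.1213 (V=159.5000). Price 182.7525; hedge Δ=1.2269, bond B=106.7525.
  t=3,j=1: stock 103.8458 → up 118.3842 (V=187.3800), down 70.6151 (V=194.4600). Price 187.5058; hedge Δ=-0.1482, bond B=202.8971.
  t=3,j=2: stock 174.0944 → up 198.4676 (V=101.7400), down 118.3842 (V=187.3800). Price 124.6957; hedge Δ=-1.0694, bond B=310.8696.
  t=3,j=3: stock 291.8642 → up 332.7252 (V=128.8000), down 198.4676 (V=101.7400). Price 119.9531; hedge Δ=0.2016, bond B=61.1270.
  t=2,j=0: stock 91.0928 → up 103.8458 (V=187.5058), down 61.9431 (V=182.7525). Price 184.3193; hedge Δ=0.1134, bond B=173.9859.
  t=2,j=1: stock 152.7144 → up 174.0944 (V=124.6957), down 103.8458 (V=187.5058). Price 141.0360; hedge Δ=-0.8941, bond B=277.5798.
  t=2,j=2: stock 256.0212 → up 291.8642 (V=119.9531), down 174.0944 (V=124.6957). Price 120.0924; hedge Δ=-0.0403, bond B=130.4024.
  t=1,j=0: stock 133.9600 → up 152.7144 (V=141.0360), down 91.0928 (V=184.3193). Price 151.7507; hedge Δ=-0.7024, bond B=245.8448.
  t=1,j=1: stock 224.5800 → up 256.0212 (V=120.0924), down 152.7144 (V=141.0360). Price 124.7636; hedge Δ=-0.2027, bond B=170.2931.
  t=0,j=0: stock 197.0000 → up 224.5800 (V=124.7636), down 133.9600 (V=151.7507). Price 131.0796; hedge Δ=-0.2978, bond B=189.7472.
As a check, the time-0 holding Δ(0,0)·S0 + B(0,0) comes to 131.0796 — exactly V0.

(0,0): Delta=-0.2978 Bond=189.7472
(1,0): Delta=-0.7024 Bond=245.8448
(1,1): Delta=-0.2027 Bond=170.2931
(2,0): Delta=0.1134 Bond=173.9859
(2,1): Delta=-0.8941 Bond=277.5798
(2,2): Delta=-0.0403 Bond=130.4024
(3,0): Delta=1.2269 Bond=106.7525
(3,1): Delta=-0.1482 Bond=202.8971
(3,2): Delta=-1.0694 Bond=310.8696
(3,3): Delta=0.2016 Bond=61.1270
V0=131.0796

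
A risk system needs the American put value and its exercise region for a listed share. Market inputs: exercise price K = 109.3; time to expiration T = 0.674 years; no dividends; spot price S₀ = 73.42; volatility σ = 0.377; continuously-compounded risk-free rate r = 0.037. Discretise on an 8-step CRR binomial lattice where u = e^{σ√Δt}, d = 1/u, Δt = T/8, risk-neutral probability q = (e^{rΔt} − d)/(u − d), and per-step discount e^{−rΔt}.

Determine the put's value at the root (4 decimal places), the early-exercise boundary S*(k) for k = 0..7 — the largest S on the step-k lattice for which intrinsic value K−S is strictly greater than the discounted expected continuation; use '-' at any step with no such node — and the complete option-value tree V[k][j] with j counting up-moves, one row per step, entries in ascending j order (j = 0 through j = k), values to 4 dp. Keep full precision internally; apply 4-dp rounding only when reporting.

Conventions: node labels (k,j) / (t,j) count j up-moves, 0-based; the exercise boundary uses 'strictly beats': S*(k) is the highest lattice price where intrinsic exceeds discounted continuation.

price = 36.0665
boundary = - 65.8098 73.4200 65.8098 73.4200 81.9102 73.4200 81.9102
tree:
36.0665
43.4902 28.4748
50.3116 35.8800 20.8540
56.4259 43.4902 27.9132 13.5488
61.9064 50.3116 35.8800 19.6970 7.1569
66.8189 56.4259 43.4902 27.3898 11.7167 2.3978
71.2222 61.9064 50.3116 35.8800 18.4583 4.6878 0.0000
75.1691 66.8189 56.4259 43.4902 27.3898 9.1648 0.0000 0.0000
78.7068 71.2222 61.9064 50.3116 35.8800 17.9177 0.0000 0.0000 0.0000

Δt=0.08425  u=1.11564  d=0.89635  q=0.48691  discount=0.99689
step 8 (expiry): payoffs max(K−S,0) = 78.7068 71.2222 61.9064 50.3116 35.8800 17.9177 0.0000 0.0000 0.0000
step 7: (k=7,j=0): S=34.1309, K−S=75.1691, hold=74.8289 ⇒ V=75.1691 exercise | (k=7,j=1): S=42.4811, K−S=66.8189, hold=66.4787 ⇒ V=66.8189 exercise | (k=7,j=2): S=52.8741, K−S=56.4259, hold=56.0857 ⇒ V=56.4259 exercise | (k=7,j=3): S=65.8098, K−S=43.4902, hold=43.1500 ⇒ V=43.4902 exercise | (k=7,j=4): S=81.9102, K−S=27.3898, hold=27.0496 ⇒ V=27.3898 exercise | (k=7,j=5): S=101.9496, K−S=7.3504, hold=9.1648 ⇒ V=9.1648 continue | (k=7,j=6): S=126.8917, K−S=0.0000, hold=0.0000 ⇒ V=0.0000 continue | (k=7,j=7): S=157.9358, K−S=0.0000, hold=0.0000 ⇒ V=0.0000 continue  boundary S*=81.9102
step 6: (k=6,j=0): S=38.0778, K−S=71.2222, hold=70.8820 ⇒ V=71.2222 exercise | (k=6,j=1): S=47.3936, K−S=61.9064, hold=61.5662 ⇒ V=61.9064 exercise | (k=6,j=2): S=58.9884, K−S=50.3116, hold=49.9714 ⇒ V=50.3116 exercise | (k=6,j=3): S=73.4200, K−S=35.8800, hold=35.5398 ⇒ V=35.8800 exercise | (k=6,j=4): S=91.3823, K−S=17.9177, hold=18.4583 ⇒ V=18.4583 continue | (k=6,j=5): S=113.7390, K−S=0.0000, hold=4.6878 ⇒ V=4.6878 continue | (k=6,j=6): S=141.5653, K−S=0.0000, hold=0.0000 ⇒ V=0.0000 continue  boundary S*=73.4200
step 5: (k=5,j=0): S=42.4811, K−S=66.8189, hold=66.4787 ⇒ V=66.8189 exercise | (k=5,j=1): S=52.8741, K−S=56.4259, hold=56.0857 ⇒ V=56.4259 exercise | (k=5,j=2): S=65.8098, K−S=43.4902, hold=43.1500 ⇒ V=43.4902 exercise | (k=5,j=3): S=81.9102, K−S=27.3898, hold=27.3120 ⇒ V=27.3898 exercise | (k=5,j=4): S=101.9496, K−S=7.3504, hold=11.7167 ⇒ V=11.7167 continue | (k=5,j=5): S=126.8917, K−S=0.0000, hold=2.3978 ⇒ V=2.3978 continue  boundary S*=81.9102
step 4: (k=4,j=0): S=47.3936, K−S=61.9064, hold=61.5662 ⇒ V=61.9064 exercise | (k=4,j=1): S=58.9884, K−S=50.3116, hold=49.9714 ⇒ V=50.3116 exercise | (k=4,j=2): S=73.4200, K−S=35.8800, hold=35.5398 ⇒ V=35.8800 exercise | (k=4,j=3): S=91.3823, K−S=17.9177, hold=19.6970 ⇒ V=19.6970 continue | (k=4,j=4): S=113.7390, K−S=0.0000, hold=7.1569 ⇒ V=7.1569 continue  boundary S*=73.4200
step 3: (k=3,j=0): S=52.8741, K−S=56.4259, hold=56.0857 ⇒ V=56.4259 exercise | (k=3,j=1): S=65.8098, K−S=43.4902, hold=43.1500 ⇒ V=43.4902 exercise | (k=3,j=2): S=81.9102, K−S=27.3898, hold=27.9132 ⇒ V=27.9132 continue | (k=3,j=3): S=101.9496, K−S=7.3504, hold=13.5488 ⇒ V=13.5488 continue  boundary S*=65.8098
step 2: (k=2,j=0): S=58.9884, K−S=50.3116, hold=49.9714 ⇒ V=50.3116 exercise | (k=2,j=1): S=73.4200, K−S=35.8800, hold=35.7939 ⇒ V=35.8800 exercise | (k=2,j=2): S=91.3823, K−S=17.9177, hold=20.8540 ⇒ V=20.8540 continue  boundary S*=73.4200
step 1: (k=1,j=0): S=65.8098, K−S=43.4902, hold=43.1500 ⇒ V=43.4902 exercise | (k=1,j=1): S=81.9102, K−S=27.3898, hold=28.4748 ⇒ V=28.4748 continue  boundary S*=65.8098
step 0: (k=0,j=0): S=73.4200, K−S=35.8800, hold=36.0665 ⇒ V=36.0665 continue  boundary S*=-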